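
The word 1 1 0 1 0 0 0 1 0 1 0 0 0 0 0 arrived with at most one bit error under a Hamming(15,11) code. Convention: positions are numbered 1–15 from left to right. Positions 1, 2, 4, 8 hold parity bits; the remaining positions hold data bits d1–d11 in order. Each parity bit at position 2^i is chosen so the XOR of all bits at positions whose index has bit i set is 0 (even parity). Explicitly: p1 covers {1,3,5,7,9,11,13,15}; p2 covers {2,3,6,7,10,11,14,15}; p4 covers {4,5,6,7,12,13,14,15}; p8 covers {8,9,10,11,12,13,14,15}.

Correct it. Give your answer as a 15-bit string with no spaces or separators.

110110010100000

s1 (pos 1,3,5,7,9,11,13,15): 1⊕0⊕0⊕0⊕0⊕0⊕0⊕0 = 1
s2 (pos 2,3,6,7,10,11,14,15): 1⊕0⊕0⊕0⊕1⊕0⊕0⊕0 = 0
s4 (pos 4,5,6,7,12,13,14,15): 1⊕0⊕0⊕0⊕0⊕0⊕0⊕0 = 1
s8 (pos 8,9,10,11,12,13,14,15): 1⊕0⊕1⊕0⊕0⊕0⊕0⊕0 = 0
Syndrome s8…s1 = 0101 → error at position 5.
Flip position 5: 110100010100000 → 110110010100000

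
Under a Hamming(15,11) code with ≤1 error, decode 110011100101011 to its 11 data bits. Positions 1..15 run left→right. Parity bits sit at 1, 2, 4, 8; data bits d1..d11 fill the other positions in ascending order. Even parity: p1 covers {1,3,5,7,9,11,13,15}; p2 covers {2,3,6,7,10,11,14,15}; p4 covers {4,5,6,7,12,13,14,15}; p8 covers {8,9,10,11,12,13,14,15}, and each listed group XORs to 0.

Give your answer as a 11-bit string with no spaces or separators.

s1 (pos 1,3,5,7,9,11,13,15): 1⊕0⊕1⊕1⊕0⊕0⊕0⊕1 = 0
s2 (pos 2,3,6,7,10,11,14,15): 1⊕0⊕1⊕1⊕1⊕0⊕1⊕1 = 0
s4 (pos 4,5,6,7,12,13,14,15): 0⊕1⊕1⊕1⊕1⊕0⊕1⊕1 = 0
s8 (pos 8,9,10,11,12,13,14,15): 0⊕0⊕1⊕0⊕1⊕0⊕1⊕1 = 0
Syndrome s8…s1 = 0000 → no error.
Read data bits from positions 3,5,6,7,9,10,11,12,13,14,15: 01110101011

01110101011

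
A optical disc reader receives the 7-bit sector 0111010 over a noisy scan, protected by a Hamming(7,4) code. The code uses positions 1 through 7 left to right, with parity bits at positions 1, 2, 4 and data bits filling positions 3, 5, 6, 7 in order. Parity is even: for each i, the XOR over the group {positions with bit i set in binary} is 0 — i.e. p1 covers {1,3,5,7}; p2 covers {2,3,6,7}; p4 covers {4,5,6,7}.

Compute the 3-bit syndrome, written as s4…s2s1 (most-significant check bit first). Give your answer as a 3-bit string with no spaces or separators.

011

s1 (pos 1,3,5,7): 0⊕1⊕0⊕0 = 1
s2 (pos 2,3,6,7): 1⊕1⊕1⊕0 = 1
s4 (pos 4,5,6,7): 1⊕0⊕1⊕0 = 0
Syndrome s4…s1 = 011 → error at position 3.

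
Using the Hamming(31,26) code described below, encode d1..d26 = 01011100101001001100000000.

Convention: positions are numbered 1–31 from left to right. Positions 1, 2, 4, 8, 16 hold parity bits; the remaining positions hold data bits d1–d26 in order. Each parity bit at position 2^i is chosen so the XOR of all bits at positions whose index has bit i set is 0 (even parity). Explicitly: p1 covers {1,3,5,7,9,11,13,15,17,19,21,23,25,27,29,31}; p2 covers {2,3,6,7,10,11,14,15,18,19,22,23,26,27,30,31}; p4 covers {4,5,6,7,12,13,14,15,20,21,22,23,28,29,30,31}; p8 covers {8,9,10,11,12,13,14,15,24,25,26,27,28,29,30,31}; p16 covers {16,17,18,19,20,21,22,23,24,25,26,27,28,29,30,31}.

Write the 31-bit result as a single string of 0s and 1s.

Place data at non-parity positions: p1 p2 0 p4 1 0 1 p8 1 1 0 0 1 0 1 p16 0 0 1 0 0 1 1 0 0 0 0 0 0 0 0
p1 (pos 1,3,5,7,9,11,13,15,17,19,21,23,25,27,29,31): XOR of data positions = 0⊕1⊕1⊕1⊕0⊕1⊕1⊕0⊕1⊕0⊕1⊕0⊕0⊕0⊕0 = 1
p2 (pos 2,3,6,7,10,11,14,15,18,19,22,23,26,27,30,31): XOR of data positions = 0⊕0⊕1⊕1⊕0⊕0⊕1⊕0⊕1⊕1⊕1⊕0⊕0⊕0⊕0 = 0
p4 (pos 4,5,6,7,12,13,14,15,20,21,22,23,28,29,30,31): XOR of data positions = 1⊕0⊕1⊕0⊕1⊕0⊕1⊕0⊕0⊕1⊕1⊕0⊕0⊕0⊕0 = 0
p8 (pos 8,9,10,11,12,13,14,15,24,25,26,27,28,29,30,31): XOR of data positions = 1⊕1⊕0⊕0⊕1⊕0⊕1⊕0⊕0⊕0⊕0⊕0⊕0⊕0⊕0 = 0
p16 (pos 16,17,18,19,20,21,22,23,24,25,26,27,28,29,30,31): XOR of data positions = 0⊕0⊕1⊕0⊕0⊕1⊕1⊕0⊕0⊕0⊕0⊕0⊕0⊕0⊕0 = 1
Codeword: 1000101011001011001001100000000

1000101011001011001001100000000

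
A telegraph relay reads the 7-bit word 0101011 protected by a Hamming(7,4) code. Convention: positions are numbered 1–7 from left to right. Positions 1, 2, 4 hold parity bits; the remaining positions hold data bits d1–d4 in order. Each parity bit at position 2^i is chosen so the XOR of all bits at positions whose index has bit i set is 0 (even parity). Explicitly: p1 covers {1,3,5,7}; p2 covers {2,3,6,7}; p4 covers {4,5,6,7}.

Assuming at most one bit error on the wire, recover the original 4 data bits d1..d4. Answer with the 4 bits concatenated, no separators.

0010

s1 (pos 1,3,5,7): 0⊕0⊕0⊕1 = 1
s2 (pos 2,3,6,7): 1⊕0⊕1⊕1 = 1
s4 (pos 4,5,6,7): 1⊕0⊕1⊕1 = 1
Syndrome s4…s1 = 111 → error at position 7.
Flip position 7: 0101011 → 0101010
Read data bits from positions 3,5,6,7: 0010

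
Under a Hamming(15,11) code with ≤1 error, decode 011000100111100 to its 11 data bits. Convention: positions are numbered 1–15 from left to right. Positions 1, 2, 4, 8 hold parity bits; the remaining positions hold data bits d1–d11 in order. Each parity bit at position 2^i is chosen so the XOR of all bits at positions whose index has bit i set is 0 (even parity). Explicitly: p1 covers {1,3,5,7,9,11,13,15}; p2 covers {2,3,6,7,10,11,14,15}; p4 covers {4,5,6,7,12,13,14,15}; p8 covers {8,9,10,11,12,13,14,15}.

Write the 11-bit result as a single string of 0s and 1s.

s1 (pos 1,3,5,7,9,11,13,15): 0⊕1⊕0⊕1⊕0⊕1⊕1⊕0 = 0
s2 (pos 2,3,6,7,10,11,14,15): 1⊕1⊕0⊕1⊕1⊕1⊕0⊕0 = 1
s4 (pos 4,5,6,7,12,13,14,15): 0⊕0⊕0⊕1⊕1⊕1⊕0⊕0 = 1
s8 (pos 8,9,10,11,12,13,14,15): 0⊕0⊕1⊕1⊕1⊕1⊕0⊕0 = 0
Syndrome s8…s1 = 0110 → error at position 6.
Flip position 6: 011000100111100 → 011001100111100
Read data bits from positions 3,5,6,7,9,10,11,12,13,14,15: 10110111100

10110111100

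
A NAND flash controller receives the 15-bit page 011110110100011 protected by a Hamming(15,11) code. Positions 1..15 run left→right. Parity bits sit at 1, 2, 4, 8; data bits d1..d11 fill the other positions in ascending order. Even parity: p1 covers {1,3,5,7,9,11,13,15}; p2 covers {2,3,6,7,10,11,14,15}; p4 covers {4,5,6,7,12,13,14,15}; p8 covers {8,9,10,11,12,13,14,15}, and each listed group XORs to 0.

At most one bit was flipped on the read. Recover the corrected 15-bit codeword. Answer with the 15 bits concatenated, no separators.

s1 (pos 1,3,5,7,9,11,13,15): 0⊕1⊕1⊕1⊕0⊕0⊕0⊕1 = 0
s2 (pos 2,3,6,7,10,11,14,15): 1⊕1⊕0⊕1⊕1⊕0⊕1⊕1 = 0
s4 (pos 4,5,6,7,12,13,14,15): 1⊕1⊕0⊕1⊕0⊕0⊕1⊕1 = 1
s8 (pos 8,9,10,11,12,13,14,15): 1⊕0⊕1⊕0⊕0⊕0⊕1⊕1 = 0
Syndrome s8…s1 = 0100 → error at position 4.
Flip position 4: 011110110100011 → 011010110100011

011010110100011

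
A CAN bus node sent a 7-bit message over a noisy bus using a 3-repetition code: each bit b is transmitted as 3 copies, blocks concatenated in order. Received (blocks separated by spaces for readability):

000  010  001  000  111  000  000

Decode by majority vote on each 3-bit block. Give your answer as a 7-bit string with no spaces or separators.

Block 1 (000): 0 ones → 0
Block 2 (010): 1 one → 0
Block 3 (001): 1 one → 0
Block 4 (000): 0 ones → 0
Block 5 (111): 3 ones → 1
Block 6 (000): 0 ones → 0
Block 7 (000): 0 ones → 0

0000100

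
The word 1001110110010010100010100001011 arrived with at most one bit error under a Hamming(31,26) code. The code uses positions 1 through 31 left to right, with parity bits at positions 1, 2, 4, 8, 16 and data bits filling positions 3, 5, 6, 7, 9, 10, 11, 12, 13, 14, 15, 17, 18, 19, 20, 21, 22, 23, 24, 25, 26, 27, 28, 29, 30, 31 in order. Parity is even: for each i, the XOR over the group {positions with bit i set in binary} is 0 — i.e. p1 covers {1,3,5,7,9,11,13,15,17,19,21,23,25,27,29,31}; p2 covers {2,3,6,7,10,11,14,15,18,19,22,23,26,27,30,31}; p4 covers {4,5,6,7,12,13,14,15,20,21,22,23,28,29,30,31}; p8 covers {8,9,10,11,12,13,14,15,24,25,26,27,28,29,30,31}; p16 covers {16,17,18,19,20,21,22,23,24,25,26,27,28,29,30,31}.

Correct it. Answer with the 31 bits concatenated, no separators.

1001110111010010100010100001011

s1 (pos 1,3,5,7,9,11,13,15,17,19,21,23,25,27,29,31): 1⊕0⊕1⊕0⊕1⊕0⊕0⊕1⊕1⊕0⊕1⊕1⊕0⊕0⊕0⊕1 = 0
s2 (pos 2,3,6,7,10,11,14,15,18,19,22,23,26,27,30,31): 0⊕0⊕1⊕0⊕0⊕0⊕0⊕1⊕0⊕0⊕0⊕1⊕0⊕0⊕1⊕1 = 1
s4 (pos 4,5,6,7,12,13,14,15,20,21,22,23,28,29,30,31): 1⊕1⊕1⊕0⊕1⊕0⊕0⊕1⊕0⊕1⊕0⊕1⊕1⊕0⊕1⊕1 = 0
s8 (pos 8,9,10,11,12,13,14,15,24,25,26,27,28,29,30,31): 1⊕1⊕0⊕0⊕1⊕0⊕0⊕1⊕0⊕0⊕0⊕0⊕1⊕0⊕1⊕1 = 1
s16 (pos 16,17,18,19,20,21,22,23,24,25,26,27,28,29,30,31): 0⊕1⊕0⊕0⊕0⊕1⊕0⊕1⊕0⊕0⊕0⊕0⊕1⊕0⊕1⊕1 = 0
Syndrome s16…s1 = 01010 → error at position 10.
Flip position 10: 1001110110010010100010100001011 → 1001110111010010100010100001011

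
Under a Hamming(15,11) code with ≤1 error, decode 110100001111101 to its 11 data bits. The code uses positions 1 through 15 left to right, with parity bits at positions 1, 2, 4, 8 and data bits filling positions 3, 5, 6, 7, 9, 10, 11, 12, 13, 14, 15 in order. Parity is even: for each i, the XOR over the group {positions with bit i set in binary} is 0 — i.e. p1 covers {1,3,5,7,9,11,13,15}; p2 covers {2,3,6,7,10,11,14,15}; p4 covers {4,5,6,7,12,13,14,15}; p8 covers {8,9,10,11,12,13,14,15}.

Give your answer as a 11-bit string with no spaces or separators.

00001111101

s1 (pos 1,3,5,7,9,11,13,15): 1⊕0⊕0⊕0⊕1⊕1⊕1⊕1 = 1
s2 (pos 2,3,6,7,10,11,14,15): 1⊕0⊕0⊕0⊕1⊕1⊕0⊕1 = 0
s4 (pos 4,5,6,7,12,13,14,15): 1⊕0⊕0⊕0⊕1⊕1⊕0⊕1 = 0
s8 (pos 8,9,10,11,12,13,14,15): 0⊕1⊕1⊕1⊕1⊕1⊕0⊕1 = 0
Syndrome s8…s1 = 0001 → error at position 1.
Flip position 1: 110100001111101 → 010100001111101
Read data bits from positions 3,5,6,7,9,10,11,12,13,14,15: 00001111101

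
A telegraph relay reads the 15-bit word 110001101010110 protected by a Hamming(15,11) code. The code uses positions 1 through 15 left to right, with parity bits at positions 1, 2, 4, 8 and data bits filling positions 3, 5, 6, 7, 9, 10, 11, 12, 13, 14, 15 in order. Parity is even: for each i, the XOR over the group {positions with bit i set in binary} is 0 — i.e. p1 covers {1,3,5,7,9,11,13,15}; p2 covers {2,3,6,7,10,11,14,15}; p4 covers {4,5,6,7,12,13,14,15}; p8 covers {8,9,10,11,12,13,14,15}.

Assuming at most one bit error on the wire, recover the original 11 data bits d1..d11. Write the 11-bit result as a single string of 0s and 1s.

10111010110

s1 (pos 1,3,5,7,9,11,13,15): 1⊕0⊕0⊕1⊕1⊕1⊕1⊕0 = 1
s2 (pos 2,3,6,7,10,11,14,15): 1⊕0⊕1⊕1⊕0⊕1⊕1⊕0 = 1
s4 (pos 4,5,6,7,12,13,14,15): 0⊕0⊕1⊕1⊕0⊕1⊕1⊕0 = 0
s8 (pos 8,9,10,11,12,13,14,15): 0⊕1⊕0⊕1⊕0⊕1⊕1⊕0 = 0
Syndrome s8…s1 = 0011 → error at position 3.
Flip position 3: 110001101010110 → 111001101010110
Read data bits from positions 3,5,6,7,9,10,11,12,13,14,15: 10111010110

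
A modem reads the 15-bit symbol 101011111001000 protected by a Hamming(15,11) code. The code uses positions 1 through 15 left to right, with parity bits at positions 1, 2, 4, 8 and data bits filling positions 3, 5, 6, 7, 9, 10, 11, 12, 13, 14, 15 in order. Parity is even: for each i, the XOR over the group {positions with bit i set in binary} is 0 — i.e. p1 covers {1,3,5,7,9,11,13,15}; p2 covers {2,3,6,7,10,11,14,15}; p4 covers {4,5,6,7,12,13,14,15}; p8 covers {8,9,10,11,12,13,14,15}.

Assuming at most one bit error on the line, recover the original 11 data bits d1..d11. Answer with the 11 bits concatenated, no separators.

11111011000

s1 (pos 1,3,5,7,9,11,13,15): 1⊕1⊕1⊕1⊕1⊕0⊕0⊕0 = 1
s2 (pos 2,3,6,7,10,11,14,15): 0⊕1⊕1⊕1⊕0⊕0⊕0⊕0 = 1
s4 (pos 4,5,6,7,12,13,14,15): 0⊕1⊕1⊕1⊕1⊕0⊕0⊕0 = 0
s8 (pos 8,9,10,11,12,13,14,15): 1⊕1⊕0⊕0⊕1⊕0⊕0⊕0 = 1
Syndrome s8…s1 = 1011 → error at position 11.
Flip position 11: 101011111001000 → 101011111011000
Read data bits from positions 3,5,6,7,9,10,11,12,13,14,15: 11111011000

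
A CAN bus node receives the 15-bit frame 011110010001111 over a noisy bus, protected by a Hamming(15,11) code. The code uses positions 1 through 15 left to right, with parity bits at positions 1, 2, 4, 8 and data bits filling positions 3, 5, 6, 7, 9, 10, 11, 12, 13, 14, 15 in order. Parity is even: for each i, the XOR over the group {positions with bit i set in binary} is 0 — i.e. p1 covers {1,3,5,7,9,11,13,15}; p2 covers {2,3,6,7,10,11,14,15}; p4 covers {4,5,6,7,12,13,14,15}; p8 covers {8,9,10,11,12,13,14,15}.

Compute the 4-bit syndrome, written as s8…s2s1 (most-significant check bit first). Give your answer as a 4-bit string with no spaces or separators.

1000

s1 (pos 1,3,5,7,9,11,13,15): 0⊕1⊕1⊕0⊕0⊕0⊕1⊕1 = 0
s2 (pos 2,3,6,7,10,11,14,15): 1⊕1⊕0⊕0⊕0⊕0⊕1⊕1 = 0
s4 (pos 4,5,6,7,12,13,14,15): 1⊕1⊕0⊕0⊕1⊕1⊕1⊕1 = 0
s8 (pos 8,9,10,11,12,13,14,15): 1⊕0⊕0⊕0⊕1⊕1⊕1⊕1 = 1
Syndrome s8…s1 = 1000 → error at position 8.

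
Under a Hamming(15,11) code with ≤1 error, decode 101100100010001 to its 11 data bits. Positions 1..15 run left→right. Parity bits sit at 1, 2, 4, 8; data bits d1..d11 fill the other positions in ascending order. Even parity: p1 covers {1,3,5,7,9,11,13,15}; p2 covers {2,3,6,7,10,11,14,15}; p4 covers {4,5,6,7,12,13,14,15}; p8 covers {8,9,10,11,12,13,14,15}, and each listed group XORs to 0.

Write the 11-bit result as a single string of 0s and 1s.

11010010001

s1 (pos 1,3,5,7,9,11,13,15): 1⊕1⊕0⊕1⊕0⊕1⊕0⊕1 = 1
s2 (pos 2,3,6,7,10,11,14,15): 0⊕1⊕0⊕1⊕0⊕1⊕0⊕1 = 0
s4 (pos 4,5,6,7,12,13,14,15): 1⊕0⊕0⊕1⊕0⊕0⊕0⊕1 = 1
s8 (pos 8,9,10,11,12,13,14,15): 0⊕0⊕0⊕1⊕0⊕0⊕0⊕1 = 0
Syndrome s8…s1 = 0101 → error at position 5.
Flip position 5: 101100100010001 → 101110100010001
Read data bits from positions 3,5,6,7,9,10,11,12,13,14,15: 11010010001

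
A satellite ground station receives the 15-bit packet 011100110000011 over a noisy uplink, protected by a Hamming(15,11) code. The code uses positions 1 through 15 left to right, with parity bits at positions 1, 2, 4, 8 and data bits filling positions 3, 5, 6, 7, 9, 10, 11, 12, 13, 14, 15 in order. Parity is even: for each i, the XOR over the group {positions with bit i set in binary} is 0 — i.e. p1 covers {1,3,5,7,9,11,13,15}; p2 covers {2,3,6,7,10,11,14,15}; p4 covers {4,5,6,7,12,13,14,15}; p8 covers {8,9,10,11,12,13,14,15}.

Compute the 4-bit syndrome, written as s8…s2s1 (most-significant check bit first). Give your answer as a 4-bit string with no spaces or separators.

s1 (pos 1,3,5,7,9,11,13,15): 0⊕1⊕0⊕1⊕0⊕0⊕0⊕1 = 1
s2 (pos 2,3,6,7,10,11,14,15): 1⊕1⊕0⊕1⊕0⊕0⊕1⊕1 = 1
s4 (pos 4,5,6,7,12,13,14,15): 1⊕0⊕0⊕1⊕0⊕0⊕1⊕1 = 0
s8 (pos 8,9,10,11,12,13,14,15): 1⊕0⊕0⊕0⊕0⊕0⊕1⊕1 = 1
Syndrome s8…s1 = 1011 → error at position 11.

1011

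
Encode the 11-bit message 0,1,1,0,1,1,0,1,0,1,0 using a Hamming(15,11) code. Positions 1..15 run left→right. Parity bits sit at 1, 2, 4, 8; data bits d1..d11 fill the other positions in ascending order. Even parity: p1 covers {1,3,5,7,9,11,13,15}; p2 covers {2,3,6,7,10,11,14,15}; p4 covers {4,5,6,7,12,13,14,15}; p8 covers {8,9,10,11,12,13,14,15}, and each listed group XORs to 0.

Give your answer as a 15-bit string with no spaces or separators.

010011001101010

Place data at non-parity positions: p1 p2 0 p4 1 1 0 p8 1 1 0 1 0 1 0
p1 (pos 1,3,5,7,9,11,13,15): XOR of data positions = 0⊕1⊕0⊕1⊕0⊕0⊕0 = 0
p2 (pos 2,3,6,7,10,11,14,15): XOR of data positions = 0⊕1⊕0⊕1⊕0⊕1⊕0 = 1
p4 (pos 4,5,6,7,12,13,14,15): XOR of data positions = 1⊕1⊕0⊕1⊕0⊕1⊕0 = 0
p8 (pos 8,9,10,11,12,13,14,15): XOR of data positions = 1⊕1⊕0⊕1⊕0⊕1⊕0 = 0
Codeword: 010011001101010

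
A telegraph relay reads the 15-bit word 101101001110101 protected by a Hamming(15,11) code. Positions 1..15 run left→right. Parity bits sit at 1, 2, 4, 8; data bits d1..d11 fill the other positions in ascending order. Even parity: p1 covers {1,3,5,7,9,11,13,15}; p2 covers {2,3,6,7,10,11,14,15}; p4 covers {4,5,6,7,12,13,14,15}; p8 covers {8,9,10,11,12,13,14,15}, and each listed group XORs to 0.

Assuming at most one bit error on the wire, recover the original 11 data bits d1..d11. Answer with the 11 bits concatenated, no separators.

10101010101

s1 (pos 1,3,5,7,9,11,13,15): 1⊕1⊕0⊕0⊕1⊕1⊕1⊕1 = 0
s2 (pos 2,3,6,7,10,11,14,15): 0⊕1⊕1⊕0⊕1⊕1⊕0⊕1 = 1
s4 (pos 4,5,6,7,12,13,14,15): 1⊕0⊕1⊕0⊕0⊕1⊕0⊕1 = 0
s8 (pos 8,9,10,11,12,13,14,15): 0⊕1⊕1⊕1⊕0⊕1⊕0⊕1 = 1
Syndrome s8…s1 = 1010 → error at position 10.
Flip position 10: 101101001110101 → 101101001010101
Read data bits from positions 3,5,6,7,9,10,11,12,13,14,15: 10101010101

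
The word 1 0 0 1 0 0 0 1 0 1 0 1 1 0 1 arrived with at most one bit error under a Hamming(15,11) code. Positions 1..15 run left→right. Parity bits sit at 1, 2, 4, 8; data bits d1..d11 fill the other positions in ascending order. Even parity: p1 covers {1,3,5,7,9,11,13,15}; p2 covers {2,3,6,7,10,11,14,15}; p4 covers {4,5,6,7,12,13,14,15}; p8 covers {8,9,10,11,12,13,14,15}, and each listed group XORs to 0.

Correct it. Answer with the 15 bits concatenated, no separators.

s1 (pos 1,3,5,7,9,11,13,15): 1⊕0⊕0⊕0⊕0⊕0⊕1⊕1 = 1
s2 (pos 2,3,6,7,10,11,14,15): 0⊕0⊕0⊕0⊕1⊕0⊕0⊕1 = 0
s4 (pos 4,5,6,7,12,13,14,15): 1⊕0⊕0⊕0⊕1⊕1⊕0⊕1 = 0
s8 (pos 8,9,10,11,12,13,14,15): 1⊕0⊕1⊕0⊕1⊕1⊕0⊕1 = 1
Syndrome s8…s1 = 1001 → error at position 9.
Flip position 9: 100100010101101 → 100100011101101

100100011101101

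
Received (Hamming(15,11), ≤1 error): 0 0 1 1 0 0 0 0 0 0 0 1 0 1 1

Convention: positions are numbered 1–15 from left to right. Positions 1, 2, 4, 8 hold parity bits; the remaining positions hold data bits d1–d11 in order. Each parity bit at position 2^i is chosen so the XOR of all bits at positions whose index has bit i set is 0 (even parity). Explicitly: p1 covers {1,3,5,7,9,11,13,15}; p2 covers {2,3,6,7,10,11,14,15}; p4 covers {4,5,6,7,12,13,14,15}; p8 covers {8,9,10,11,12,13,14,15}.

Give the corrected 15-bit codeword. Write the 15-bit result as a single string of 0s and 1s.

s1 (pos 1,3,5,7,9,11,13,15): 0⊕1⊕0⊕0⊕0⊕0⊕0⊕1 = 0
s2 (pos 2,3,6,7,10,11,14,15): 0⊕1⊕0⊕0⊕0⊕0⊕1⊕1 = 1
s4 (pos 4,5,6,7,12,13,14,15): 1⊕0⊕0⊕0⊕1⊕0⊕1⊕1 = 0
s8 (pos 8,9,10,11,12,13,14,15): 0⊕0⊕0⊕0⊕1⊕0⊕1⊕1 = 1
Syndrome s8…s1 = 1010 → error at position 10.
Flip position 10: 001100000001011 → 001100000101011

001100000101011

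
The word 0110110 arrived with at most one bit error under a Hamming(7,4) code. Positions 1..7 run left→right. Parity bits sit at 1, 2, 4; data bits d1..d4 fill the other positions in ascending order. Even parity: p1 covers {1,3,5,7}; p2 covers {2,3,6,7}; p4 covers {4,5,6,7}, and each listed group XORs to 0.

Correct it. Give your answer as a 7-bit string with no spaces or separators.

s1 (pos 1,3,5,7): 0⊕1⊕1⊕0 = 0
s2 (pos 2,3,6,7): 1⊕1⊕1⊕0 = 1
s4 (pos 4,5,6,7): 0⊕1⊕1⊕0 = 0
Syndrome s4…s1 = 010 → error at position 2.
Flip position 2: 0110110 → 0010110

0010110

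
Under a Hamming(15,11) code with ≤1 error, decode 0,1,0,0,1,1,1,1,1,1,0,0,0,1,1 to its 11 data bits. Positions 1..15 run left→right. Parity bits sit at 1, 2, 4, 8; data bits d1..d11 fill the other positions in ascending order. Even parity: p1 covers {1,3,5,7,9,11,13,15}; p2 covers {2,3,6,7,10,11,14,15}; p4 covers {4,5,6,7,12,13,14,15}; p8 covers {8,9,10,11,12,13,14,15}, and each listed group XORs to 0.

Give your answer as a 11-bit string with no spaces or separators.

01111101011

s1 (pos 1,3,5,7,9,11,13,15): 0⊕0⊕1⊕1⊕1⊕0⊕0⊕1 = 0
s2 (pos 2,3,6,7,10,11,14,15): 1⊕0⊕1⊕1⊕1⊕0⊕1⊕1 = 0
s4 (pos 4,5,6,7,12,13,14,15): 0⊕1⊕1⊕1⊕0⊕0⊕1⊕1 = 1
s8 (pos 8,9,10,11,12,13,14,15): 1⊕1⊕1⊕0⊕0⊕0⊕1⊕1 = 1
Syndrome s8…s1 = 1100 → error at position 12.
Flip position 12: 010011111100011 → 010011111101011
Read data bits from positions 3,5,6,7,9,10,11,12,13,14,15: 01111101011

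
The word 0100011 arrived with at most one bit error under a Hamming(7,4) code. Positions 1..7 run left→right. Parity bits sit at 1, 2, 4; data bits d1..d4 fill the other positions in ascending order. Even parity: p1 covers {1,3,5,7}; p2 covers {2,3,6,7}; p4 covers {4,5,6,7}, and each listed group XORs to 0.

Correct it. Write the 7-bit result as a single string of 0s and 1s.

s1 (pos 1,3,5,7): 0⊕0⊕0⊕1 = 1
s2 (pos 2,3,6,7): 1⊕0⊕1⊕1 = 1
s4 (pos 4,5,6,7): 0⊕0⊕1⊕1 = 0
Syndrome s4…s1 = 011 → error at position 3.
Flip position 3: 0100011 → 0110011

0110011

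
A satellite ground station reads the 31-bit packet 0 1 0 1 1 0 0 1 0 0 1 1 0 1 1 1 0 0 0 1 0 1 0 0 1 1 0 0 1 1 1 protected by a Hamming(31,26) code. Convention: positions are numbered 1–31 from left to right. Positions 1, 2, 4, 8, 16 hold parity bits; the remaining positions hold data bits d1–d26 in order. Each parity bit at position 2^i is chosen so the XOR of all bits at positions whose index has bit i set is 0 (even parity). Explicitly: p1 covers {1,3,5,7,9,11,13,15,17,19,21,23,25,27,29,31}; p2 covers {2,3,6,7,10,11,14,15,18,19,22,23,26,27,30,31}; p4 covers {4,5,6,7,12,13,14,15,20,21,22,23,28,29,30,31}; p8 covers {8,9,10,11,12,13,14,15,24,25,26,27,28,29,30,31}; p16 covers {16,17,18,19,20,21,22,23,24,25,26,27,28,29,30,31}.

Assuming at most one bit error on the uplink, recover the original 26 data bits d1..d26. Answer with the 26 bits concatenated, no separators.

s1 (pos 1,3,5,7,9,11,13,15,17,19,21,23,25,27,29,31): 0⊕0⊕1⊕0⊕0⊕1⊕0⊕1⊕0⊕0⊕0⊕0⊕1⊕0⊕1⊕1 = 0
s2 (pos 2,3,6,7,10,11,14,15,18,19,22,23,26,27,30,31): 1⊕0⊕0⊕0⊕0⊕1⊕1⊕1⊕0⊕0⊕1⊕0⊕1⊕0⊕1⊕1 = 0
s4 (pos 4,5,6,7,12,13,14,15,20,21,22,23,28,29,30,31): 1⊕1⊕0⊕0⊕1⊕0⊕1⊕1⊕1⊕0⊕1⊕0⊕0⊕1⊕1⊕1 = 0
s8 (pos 8,9,10,11,12,13,14,15,24,25,26,27,28,29,30,31): 1⊕0⊕0⊕1⊕1⊕0⊕1⊕1⊕0⊕1⊕1⊕0⊕0⊕1⊕1⊕1 = 0
s16 (pos 16,17,18,19,20,21,22,23,24,25,26,27,28,29,30,31): 1⊕0⊕0⊕0⊕1⊕0⊕1⊕0⊕0⊕1⊕1⊕0⊕0⊕1⊕1⊕1 = 0
Syndrome s16…s1 = 00000 → no error.
Read data bits from positions 3,5,6,7,9,10,11,12,13,14,15,17,18,19,20,21,22,23,24,25,26,27,28,29,30,31: 01000011011000101001100111

01000011011000101001100111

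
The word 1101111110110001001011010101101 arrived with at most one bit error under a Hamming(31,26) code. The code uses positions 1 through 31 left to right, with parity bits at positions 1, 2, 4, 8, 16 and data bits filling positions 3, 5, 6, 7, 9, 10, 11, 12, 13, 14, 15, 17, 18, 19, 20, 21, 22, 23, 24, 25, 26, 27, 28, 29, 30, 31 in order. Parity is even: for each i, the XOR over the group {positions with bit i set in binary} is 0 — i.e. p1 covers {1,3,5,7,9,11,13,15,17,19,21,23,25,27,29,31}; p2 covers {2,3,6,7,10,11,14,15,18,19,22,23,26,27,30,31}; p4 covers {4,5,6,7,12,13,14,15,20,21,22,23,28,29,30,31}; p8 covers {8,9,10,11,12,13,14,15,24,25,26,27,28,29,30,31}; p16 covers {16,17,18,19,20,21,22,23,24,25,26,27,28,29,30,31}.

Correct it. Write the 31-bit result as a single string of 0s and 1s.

s1 (pos 1,3,5,7,9,11,13,15,17,19,21,23,25,27,29,31): 1⊕0⊕1⊕1⊕1⊕1⊕0⊕0⊕0⊕1⊕1⊕0⊕0⊕0⊕1⊕1 = 1
s2 (pos 2,3,6,7,10,11,14,15,18,19,22,23,26,27,30,31): 1⊕0⊕1⊕1⊕0⊕1⊕0⊕0⊕0⊕1⊕1⊕0⊕1⊕0⊕0⊕1 = 0
s4 (pos 4,5,6,7,12,13,14,15,20,21,22,23,28,29,30,31): 1⊕1⊕1⊕1⊕1⊕0⊕0⊕0⊕0⊕1⊕1⊕0⊕1⊕1⊕0⊕1 = 0
s8 (pos 8,9,10,11,12,13,14,15,24,25,26,27,28,29,30,31): 1⊕1⊕0⊕1⊕1⊕0⊕0⊕0⊕1⊕0⊕1⊕0⊕1⊕1⊕0⊕1 = 1
s16 (pos 16,17,18,19,20,21,22,23,24,25,26,27,28,29,30,31): 1⊕0⊕0⊕1⊕0⊕1⊕1⊕0⊕1⊕0⊕1⊕0⊕1⊕1⊕0⊕1 = 1
Syndrome s16…s1 = 11001 → error at position 25.
Flip position 25: 1101111110110001001011010101101 → 1101111110110001001011011101101

1101111110110001001011011101101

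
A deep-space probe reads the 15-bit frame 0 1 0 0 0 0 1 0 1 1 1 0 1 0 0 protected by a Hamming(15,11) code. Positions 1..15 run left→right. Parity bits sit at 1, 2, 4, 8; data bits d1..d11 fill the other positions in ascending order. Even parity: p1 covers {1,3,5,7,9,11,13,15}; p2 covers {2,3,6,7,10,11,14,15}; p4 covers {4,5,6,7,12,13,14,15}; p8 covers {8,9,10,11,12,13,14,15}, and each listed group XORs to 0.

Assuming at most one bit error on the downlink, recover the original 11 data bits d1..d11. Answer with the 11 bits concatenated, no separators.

00011110100

s1 (pos 1,3,5,7,9,11,13,15): 0⊕0⊕0⊕1⊕1⊕1⊕1⊕0 = 0
s2 (pos 2,3,6,7,10,11,14,15): 1⊕0⊕0⊕1⊕1⊕1⊕0⊕0 = 0
s4 (pos 4,5,6,7,12,13,14,15): 0⊕0⊕0⊕1⊕0⊕1⊕0⊕0 = 0
s8 (pos 8,9,10,11,12,13,14,15): 0⊕1⊕1⊕1⊕0⊕1⊕0⊕0 = 0
Syndrome s8…s1 = 0000 → no error.
Read data bits from positions 3,5,6,7,9,10,11,12,13,14,15: 00011110100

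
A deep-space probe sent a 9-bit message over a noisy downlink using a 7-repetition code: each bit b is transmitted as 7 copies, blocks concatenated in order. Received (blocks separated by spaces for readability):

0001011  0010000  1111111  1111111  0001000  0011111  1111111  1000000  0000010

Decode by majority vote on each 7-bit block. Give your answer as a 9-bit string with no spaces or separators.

001101100

Block 1 (0001011): 3 ones → 0
Block 2 (0010000): 1 one → 0
Block 3 (1111111): 7 ones → 1
Block 4 (1111111): 7 ones → 1
Block 5 (0001000): 1 one → 0
Block 6 (0011111): 5 ones → 1
Block 7 (1111111): 7 ones → 1
Block 8 (1000000): 1 one → 0
Block 9 (0000010): 1 one → 0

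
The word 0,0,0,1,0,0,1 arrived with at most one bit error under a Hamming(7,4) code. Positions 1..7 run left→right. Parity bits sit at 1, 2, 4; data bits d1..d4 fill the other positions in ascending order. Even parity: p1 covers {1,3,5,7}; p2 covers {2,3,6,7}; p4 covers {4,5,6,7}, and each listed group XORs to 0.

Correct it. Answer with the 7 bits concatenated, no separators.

s1 (pos 1,3,5,7): 0⊕0⊕0⊕1 = 1
s2 (pos 2,3,6,7): 0⊕0⊕0⊕1 = 1
s4 (pos 4,5,6,7): 1⊕0⊕0⊕1 = 0
Syndrome s4…s1 = 011 → error at position 3.
Flip position 3: 0001001 → 0011001

0011001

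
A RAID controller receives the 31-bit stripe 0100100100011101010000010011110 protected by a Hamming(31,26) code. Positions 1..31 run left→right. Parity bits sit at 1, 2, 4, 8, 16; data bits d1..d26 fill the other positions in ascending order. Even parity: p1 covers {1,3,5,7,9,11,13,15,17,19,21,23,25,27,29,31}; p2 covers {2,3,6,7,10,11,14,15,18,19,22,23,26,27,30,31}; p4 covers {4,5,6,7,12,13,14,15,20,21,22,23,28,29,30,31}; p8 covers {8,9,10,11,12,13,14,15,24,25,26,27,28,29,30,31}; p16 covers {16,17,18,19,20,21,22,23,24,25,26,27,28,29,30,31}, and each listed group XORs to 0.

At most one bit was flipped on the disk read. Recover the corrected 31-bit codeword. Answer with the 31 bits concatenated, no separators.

s1 (pos 1,3,5,7,9,11,13,15,17,19,21,23,25,27,29,31): 0⊕0⊕1⊕0⊕0⊕0⊕1⊕0⊕0⊕0⊕0⊕0⊕0⊕1⊕1⊕0 = 0
s2 (pos 2,3,6,7,10,11,14,15,18,19,22,23,26,27,30,31): 1⊕0⊕0⊕0⊕0⊕0⊕1⊕0⊕1⊕0⊕0⊕0⊕0⊕1⊕1⊕0 = 1
s4 (pos 4,5,6,7,12,13,14,15,20,21,22,23,28,29,30,31): 0⊕1⊕0⊕0⊕1⊕1⊕1⊕0⊕0⊕0⊕0⊕0⊕1⊕1⊕1⊕0 = 1
s8 (pos 8,9,10,11,12,13,14,15,24,25,26,27,28,29,30,31): 1⊕0⊕0⊕0⊕1⊕1⊕1⊕0⊕1⊕0⊕0⊕1⊕1⊕1⊕1⊕0 = 1
s16 (pos 16,17,18,19,20,21,22,23,24,25,26,27,28,29,30,31): 1⊕0⊕1⊕0⊕0⊕0⊕0⊕0⊕1⊕0⊕0⊕1⊕1⊕1⊕1⊕0 = 1
Syndrome s16…s1 = 11110 → error at position 30.
Flip position 30: 0100100100011101010000010011110 → 0100100100011101010000010011100

0100100100011101010000010011100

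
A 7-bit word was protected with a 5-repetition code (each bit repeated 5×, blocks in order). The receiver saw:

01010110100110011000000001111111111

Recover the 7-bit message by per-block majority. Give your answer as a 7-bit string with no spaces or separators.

Block 1 (01010): 2 ones → 0
Block 2 (11010): 3 ones → 1
Block 3 (01100): 2 ones → 0
Block 4 (11000): 2 ones → 0
Block 5 (00000): 0 ones → 0
Block 6 (11111): 5 ones → 1
Block 7 (11111): 5 ones → 1

0100011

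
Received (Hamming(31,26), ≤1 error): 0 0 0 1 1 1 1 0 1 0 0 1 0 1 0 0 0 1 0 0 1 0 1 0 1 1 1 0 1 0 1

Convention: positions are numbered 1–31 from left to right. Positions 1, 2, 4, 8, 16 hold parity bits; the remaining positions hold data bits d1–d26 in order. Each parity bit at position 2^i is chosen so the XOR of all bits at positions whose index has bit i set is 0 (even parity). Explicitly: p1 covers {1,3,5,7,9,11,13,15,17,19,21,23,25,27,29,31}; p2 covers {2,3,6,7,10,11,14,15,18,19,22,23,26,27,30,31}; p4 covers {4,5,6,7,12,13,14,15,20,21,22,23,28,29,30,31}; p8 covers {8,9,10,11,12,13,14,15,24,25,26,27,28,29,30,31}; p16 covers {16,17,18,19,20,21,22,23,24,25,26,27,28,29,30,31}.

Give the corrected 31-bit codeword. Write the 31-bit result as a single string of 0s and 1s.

1001111010010100010010101110101

s1 (pos 1,3,5,7,9,11,13,15,17,19,21,23,25,27,29,31): 0⊕0⊕1⊕1⊕1⊕0⊕0⊕0⊕0⊕0⊕1⊕1⊕1⊕1⊕1⊕1 = 1
s2 (pos 2,3,6,7,10,11,14,15,18,19,22,23,26,27,30,31): 0⊕0⊕1⊕1⊕0⊕0⊕1⊕0⊕1⊕0⊕0⊕1⊕1⊕1⊕0⊕1 = 0
s4 (pos 4,5,6,7,12,13,14,15,20,21,22,23,28,29,30,31): 1⊕1⊕1⊕1⊕1⊕0⊕1⊕0⊕0⊕1⊕0⊕1⊕0⊕1⊕0⊕1 = 0
s8 (pos 8,9,10,11,12,13,14,15,24,25,26,27,28,29,30,31): 0⊕1⊕0⊕0⊕1⊕0⊕1⊕0⊕0⊕1⊕1⊕1⊕0⊕1⊕0⊕1 = 0
s16 (pos 16,17,18,19,20,21,22,23,24,25,26,27,28,29,30,31): 0⊕0⊕1⊕0⊕0⊕1⊕0⊕1⊕0⊕1⊕1⊕1⊕0⊕1⊕0⊕1 = 0
Syndrome s16…s1 = 00001 → error at position 1.
Flip position 1: 0001111010010100010010101110101 → 1001111010010100010010101110101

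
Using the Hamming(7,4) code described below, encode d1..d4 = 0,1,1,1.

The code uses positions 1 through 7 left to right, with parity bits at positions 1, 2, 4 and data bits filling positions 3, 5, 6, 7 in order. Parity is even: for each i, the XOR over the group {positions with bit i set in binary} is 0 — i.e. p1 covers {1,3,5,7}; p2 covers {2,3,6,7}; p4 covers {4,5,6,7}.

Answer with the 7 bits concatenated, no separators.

0001111

Place data at non-parity positions: p1 p2 0 p4 1 1 1
p1 (pos 1,3,5,7): XOR of data positions = 0⊕1⊕1 = 0
p2 (pos 2,3,6,7): XOR of data positions = 0⊕1⊕1 = 0
p4 (pos 4,5,6,7): XOR of data positions = 1⊕1⊕1 = 1
Codeword: 0001111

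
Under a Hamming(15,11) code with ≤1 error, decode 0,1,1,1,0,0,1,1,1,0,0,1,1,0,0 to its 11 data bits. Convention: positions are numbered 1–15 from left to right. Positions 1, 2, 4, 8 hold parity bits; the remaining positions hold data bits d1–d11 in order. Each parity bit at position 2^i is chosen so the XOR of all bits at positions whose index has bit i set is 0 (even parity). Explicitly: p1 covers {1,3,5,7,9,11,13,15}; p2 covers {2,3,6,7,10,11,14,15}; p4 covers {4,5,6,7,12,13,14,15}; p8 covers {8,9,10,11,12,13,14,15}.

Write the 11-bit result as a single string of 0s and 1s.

10011001100

s1 (pos 1,3,5,7,9,11,13,15): 0⊕1⊕0⊕1⊕1⊕0⊕1⊕0 = 0
s2 (pos 2,3,6,7,10,11,14,15): 1⊕1⊕0⊕1⊕0⊕0⊕0⊕0 = 1
s4 (pos 4,5,6,7,12,13,14,15): 1⊕0⊕0⊕1⊕1⊕1⊕0⊕0 = 0
s8 (pos 8,9,10,11,12,13,14,15): 1⊕1⊕0⊕0⊕1⊕1⊕0⊕0 = 0
Syndrome s8…s1 = 0010 → error at position 2.
Flip position 2: 011100111001100 → 001100111001100
Read data bits from positions 3,5,6,7,9,10,11,12,13,14,15: 10011001100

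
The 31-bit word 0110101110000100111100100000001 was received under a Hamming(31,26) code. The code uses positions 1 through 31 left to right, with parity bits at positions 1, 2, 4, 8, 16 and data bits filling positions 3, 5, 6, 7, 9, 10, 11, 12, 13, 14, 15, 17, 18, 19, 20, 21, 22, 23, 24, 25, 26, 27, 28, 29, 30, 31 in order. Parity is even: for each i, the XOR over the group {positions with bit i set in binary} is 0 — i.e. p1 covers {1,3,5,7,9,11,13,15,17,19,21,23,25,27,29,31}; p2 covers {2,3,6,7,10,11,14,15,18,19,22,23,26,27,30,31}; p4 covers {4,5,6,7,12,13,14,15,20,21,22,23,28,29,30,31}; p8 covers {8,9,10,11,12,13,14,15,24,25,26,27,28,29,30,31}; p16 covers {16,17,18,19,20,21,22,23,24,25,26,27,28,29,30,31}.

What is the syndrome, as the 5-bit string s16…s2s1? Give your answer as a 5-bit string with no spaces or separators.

00000

s1 (pos 1,3,5,7,9,11,13,15,17,19,21,23,25,27,29,31): 0⊕1⊕1⊕1⊕1⊕0⊕0⊕0⊕1⊕1⊕0⊕1⊕0⊕0⊕0⊕1 = 0
s2 (pos 2,3,6,7,10,11,14,15,18,19,22,23,26,27,30,31): 1⊕1⊕0⊕1⊕0⊕0⊕1⊕0⊕1⊕1⊕0⊕1⊕0⊕0⊕0⊕1 = 0
s4 (pos 4,5,6,7,12,13,14,15,20,21,22,23,28,29,30,31): 0⊕1⊕0⊕1⊕0⊕0⊕1⊕0⊕1⊕0⊕0⊕1⊕0⊕0⊕0⊕1 = 0
s8 (pos 8,9,10,11,12,13,14,15,24,25,26,27,28,29,30,31): 1⊕1⊕0⊕0⊕0⊕0⊕1⊕0⊕0⊕0⊕0⊕0⊕0⊕0⊕0⊕1 = 0
s16 (pos 16,17,18,19,20,21,22,23,24,25,26,27,28,29,30,31): 0⊕1⊕1⊕1⊕1⊕0⊕0⊕1⊕0⊕0⊕0⊕0⊕0⊕0⊕0⊕1 = 0
Syndrome s16…s1 = 00000 → no error.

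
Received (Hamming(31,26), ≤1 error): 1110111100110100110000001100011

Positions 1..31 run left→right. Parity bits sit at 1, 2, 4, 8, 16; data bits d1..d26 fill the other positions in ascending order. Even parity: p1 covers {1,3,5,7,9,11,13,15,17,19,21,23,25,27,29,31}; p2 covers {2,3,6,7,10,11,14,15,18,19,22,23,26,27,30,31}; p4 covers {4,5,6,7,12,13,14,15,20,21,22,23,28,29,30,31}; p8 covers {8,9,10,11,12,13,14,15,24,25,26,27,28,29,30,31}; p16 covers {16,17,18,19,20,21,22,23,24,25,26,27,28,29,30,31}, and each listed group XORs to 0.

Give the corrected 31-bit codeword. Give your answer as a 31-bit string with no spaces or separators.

1111111100110100110000001100011

s1 (pos 1,3,5,7,9,11,13,15,17,19,21,23,25,27,29,31): 1⊕1⊕1⊕1⊕0⊕1⊕0⊕0⊕1⊕0⊕0⊕0⊕1⊕0⊕0⊕1 = 0
s2 (pos 2,3,6,7,10,11,14,15,18,19,22,23,26,27,30,31): 1⊕1⊕1⊕1⊕0⊕1⊕1⊕0⊕1⊕0⊕0⊕0⊕1⊕0⊕1⊕1 = 0
s4 (pos 4,5,6,7,12,13,14,15,20,21,22,23,28,29,30,31): 0⊕1⊕1⊕1⊕1⊕0⊕1⊕0⊕0⊕0⊕0⊕0⊕0⊕0⊕1⊕1 = 1
s8 (pos 8,9,10,11,12,13,14,15,24,25,26,27,28,29,30,31): 1⊕0⊕0⊕1⊕1⊕0⊕1⊕0⊕0⊕1⊕1⊕0⊕0⊕0⊕1⊕1 = 0
s16 (pos 16,17,18,19,20,21,22,23,24,25,26,27,28,29,30,31): 0⊕1⊕1⊕0⊕0⊕0⊕0⊕0⊕0⊕1⊕1⊕0⊕0⊕0⊕1⊕1 = 0
Syndrome s16…s1 = 00100 → error at position 4.
Flip position 4: 1110111100110100110000001100011 → 1111111100110100110000001100011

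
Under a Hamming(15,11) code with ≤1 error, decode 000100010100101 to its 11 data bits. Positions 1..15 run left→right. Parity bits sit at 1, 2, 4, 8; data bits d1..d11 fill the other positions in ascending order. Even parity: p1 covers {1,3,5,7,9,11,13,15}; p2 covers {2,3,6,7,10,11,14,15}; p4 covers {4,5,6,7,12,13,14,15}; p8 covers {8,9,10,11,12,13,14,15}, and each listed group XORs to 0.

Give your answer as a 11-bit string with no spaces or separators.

s1 (pos 1,3,5,7,9,11,13,15): 0⊕0⊕0⊕0⊕0⊕0⊕1⊕1 = 0
s2 (pos 2,3,6,7,10,11,14,15): 0⊕0⊕0⊕0⊕1⊕0⊕0⊕1 = 0
s4 (pos 4,5,6,7,12,13,14,15): 1⊕0⊕0⊕0⊕0⊕1⊕0⊕1 = 1
s8 (pos 8,9,10,11,12,13,14,15): 1⊕0⊕1⊕0⊕0⊕1⊕0⊕1 = 0
Syndrome s8…s1 = 0100 → error at position 4.
Flip position 4: 000100010100101 → 000000010100101
Read data bits from positions 3,5,6,7,9,10,11,12,13,14,15: 00000100101

00000100101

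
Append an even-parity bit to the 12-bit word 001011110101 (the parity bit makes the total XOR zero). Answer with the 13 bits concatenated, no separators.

XOR of the 12 data bits: 0⊕0⊕1⊕0⊕1⊕1⊕1⊕1⊕0⊕1⊕0⊕1 = 1
Parity bit = 1 (so all 13 bits XOR to 0).

0010111101011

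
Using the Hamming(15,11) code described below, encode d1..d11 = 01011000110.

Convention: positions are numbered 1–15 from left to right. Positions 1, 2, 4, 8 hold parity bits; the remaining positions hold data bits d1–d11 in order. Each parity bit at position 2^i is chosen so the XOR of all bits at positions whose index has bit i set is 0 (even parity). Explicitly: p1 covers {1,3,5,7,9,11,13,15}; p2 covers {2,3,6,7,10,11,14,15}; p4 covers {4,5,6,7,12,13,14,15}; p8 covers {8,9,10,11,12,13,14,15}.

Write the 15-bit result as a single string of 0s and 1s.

Place data at non-parity positions: p1 p2 0 p4 1 0 1 p8 1 0 0 0 1 1 0
p1 (pos 1,3,5,7,9,11,13,15): XOR of data positions = 0⊕1⊕1⊕1⊕0⊕1⊕0 = 0
p2 (pos 2,3,6,7,10,11,14,15): XOR of data positions = 0⊕0⊕1⊕0⊕0⊕1⊕0 = 0
p4 (pos 4,5,6,7,12,13,14,15): XOR of data positions = 1⊕0⊕1⊕0⊕1⊕1⊕0 = 0
p8 (pos 8,9,10,11,12,13,14,15): XOR of data positions = 1⊕0⊕0⊕0⊕1⊕1⊕0 = 1
Codeword: 000010111000110

000010111000110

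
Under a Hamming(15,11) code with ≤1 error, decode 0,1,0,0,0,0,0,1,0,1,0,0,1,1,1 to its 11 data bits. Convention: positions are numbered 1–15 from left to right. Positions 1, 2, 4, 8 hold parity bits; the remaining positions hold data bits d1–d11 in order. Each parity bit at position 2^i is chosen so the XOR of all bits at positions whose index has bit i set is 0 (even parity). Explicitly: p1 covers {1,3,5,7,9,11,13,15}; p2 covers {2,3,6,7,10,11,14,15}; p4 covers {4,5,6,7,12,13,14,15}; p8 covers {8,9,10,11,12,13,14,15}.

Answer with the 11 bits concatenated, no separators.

s1 (pos 1,3,5,7,9,11,13,15): 0⊕0⊕0⊕0⊕0⊕0⊕1⊕1 = 0
s2 (pos 2,3,6,7,10,11,14,15): 1⊕0⊕0⊕0⊕1⊕0⊕1⊕1 = 0
s4 (pos 4,5,6,7,12,13,14,15): 0⊕0⊕0⊕0⊕0⊕1⊕1⊕1 = 1
s8 (pos 8,9,10,11,12,13,14,15): 1⊕0⊕1⊕0⊕0⊕1⊕1⊕1 = 1
Syndrome s8…s1 = 1100 → error at position 12.
Flip position 12: 010000010100111 → 010000010101111
Read data bits from positions 3,5,6,7,9,10,11,12,13,14,15: 00000101111

00000101111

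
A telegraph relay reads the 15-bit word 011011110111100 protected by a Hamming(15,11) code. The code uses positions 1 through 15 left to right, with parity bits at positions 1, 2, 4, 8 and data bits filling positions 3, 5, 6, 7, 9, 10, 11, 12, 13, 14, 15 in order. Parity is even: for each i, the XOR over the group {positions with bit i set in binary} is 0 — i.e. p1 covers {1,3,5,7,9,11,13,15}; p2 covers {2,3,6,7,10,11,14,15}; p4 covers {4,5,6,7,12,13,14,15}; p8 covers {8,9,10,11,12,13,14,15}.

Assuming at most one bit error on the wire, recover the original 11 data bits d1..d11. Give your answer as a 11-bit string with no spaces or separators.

s1 (pos 1,3,5,7,9,11,13,15): 0⊕1⊕1⊕1⊕0⊕1⊕1⊕0 = 1
s2 (pos 2,3,6,7,10,11,14,15): 1⊕1⊕1⊕1⊕1⊕1⊕0⊕0 = 0
s4 (pos 4,5,6,7,12,13,14,15): 0⊕1⊕1⊕1⊕1⊕1⊕0⊕0 = 1
s8 (pos 8,9,10,11,12,13,14,15): 1⊕0⊕1⊕1⊕1⊕1⊕0⊕0 = 1
Syndrome s8…s1 = 1101 → error at position 13.
Flip position 13: 011011110111100 → 011011110111000
Read data bits from positions 3,5,6,7,9,10,11,12,13,14,15: 11110111000

11110111000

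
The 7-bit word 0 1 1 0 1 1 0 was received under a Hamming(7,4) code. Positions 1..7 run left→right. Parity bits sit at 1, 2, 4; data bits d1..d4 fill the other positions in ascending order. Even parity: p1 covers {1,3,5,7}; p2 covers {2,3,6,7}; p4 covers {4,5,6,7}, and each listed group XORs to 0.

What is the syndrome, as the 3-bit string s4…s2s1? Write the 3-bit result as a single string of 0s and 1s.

010

s1 (pos 1,3,5,7): 0⊕1⊕1⊕0 = 0
s2 (pos 2,3,6,7): 1⊕1⊕1⊕0 = 1
s4 (pos 4,5,6,7): 0⊕1⊕1⊕0 = 0
Syndrome s4…s1 = 010 → error at position 2.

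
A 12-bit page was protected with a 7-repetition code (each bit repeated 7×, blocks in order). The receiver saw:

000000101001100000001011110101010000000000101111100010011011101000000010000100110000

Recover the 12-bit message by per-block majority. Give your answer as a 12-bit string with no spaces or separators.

Block 1 (0000001): 1 one → 0
Block 2 (0100110): 3 ones → 0
Block 3 (0000001): 1 one → 0
Block 4 (0111101): 5 ones → 1
Block 5 (0101000): 2 ones → 0
Block 6 (0000000): 0 ones → 0
Block 7 (1011111): 6 ones → 1
Block 8 (0001001): 2 ones → 0
Block 9 (1011101): 5 ones → 1
Block 10 (0000000): 0 ones → 0
Block 11 (1000010): 2 ones → 0
Block 12 (0110000): 2 ones → 0

000100101000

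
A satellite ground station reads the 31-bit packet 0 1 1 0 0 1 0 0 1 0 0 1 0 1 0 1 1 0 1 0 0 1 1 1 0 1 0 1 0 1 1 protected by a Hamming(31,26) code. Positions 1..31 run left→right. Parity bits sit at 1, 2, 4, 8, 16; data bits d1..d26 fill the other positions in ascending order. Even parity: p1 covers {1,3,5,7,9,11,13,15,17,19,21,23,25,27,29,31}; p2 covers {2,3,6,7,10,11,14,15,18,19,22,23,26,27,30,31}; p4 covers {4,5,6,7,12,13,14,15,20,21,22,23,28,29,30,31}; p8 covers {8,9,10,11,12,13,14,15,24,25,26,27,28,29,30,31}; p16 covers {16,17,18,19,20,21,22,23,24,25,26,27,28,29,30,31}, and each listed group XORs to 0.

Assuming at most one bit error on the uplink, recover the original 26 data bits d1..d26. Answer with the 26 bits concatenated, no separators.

s1 (pos 1,3,5,7,9,11,13,15,17,19,21,23,25,27,29,31): 0⊕1⊕0⊕0⊕1⊕0⊕0⊕0⊕1⊕1⊕0⊕1⊕0⊕0⊕0⊕1 = 0
s2 (pos 2,3,6,7,10,11,14,15,18,19,22,23,26,27,30,31): 1⊕1⊕1⊕0⊕0⊕0⊕1⊕0⊕0⊕1⊕1⊕1⊕1⊕0⊕1⊕1 = 0
s4 (pos 4,5,6,7,12,13,14,15,20,21,22,23,28,29,30,31): 0⊕0⊕1⊕0⊕1⊕0⊕1⊕0⊕0⊕0⊕1⊕1⊕1⊕0⊕1⊕1 = 0
s8 (pos 8,9,10,11,12,13,14,15,24,25,26,27,28,29,30,31): 0⊕1⊕0⊕0⊕1⊕0⊕1⊕0⊕1⊕0⊕1⊕0⊕1⊕0⊕1⊕1 = 0
s16 (pos 16,17,18,19,20,21,22,23,24,25,26,27,28,29,30,31): 1⊕1⊕0⊕1⊕0⊕0⊕1⊕1⊕1⊕0⊕1⊕0⊕1⊕0⊕1⊕1 = 0
Syndrome s16…s1 = 00000 → no error.
Read data bits from positions 3,5,6,7,9,10,11,12,13,14,15,17,18,19,20,21,22,23,24,25,26,27,28,29,30,31: 10101001010101001110101011

10101001010101001110101011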